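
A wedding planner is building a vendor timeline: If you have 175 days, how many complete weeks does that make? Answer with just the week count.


Total days: 175
Days per week: 7
Division: 175 / 7 = 25 remainder 0
Complete weeks: 25
Remaining days: 0

25


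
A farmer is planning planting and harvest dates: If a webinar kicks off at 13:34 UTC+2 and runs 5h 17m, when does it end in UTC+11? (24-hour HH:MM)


Start: 13:34 in UTC+2
Step 1 - add duration:
  minutes: 34 + 17 = 51
  hours: 13 + 5 + 0 = 18
  end in UTC+2: 18:51
Step 2 - convert UTC+2 -> UTC+11:
  offset difference: 11 - (2) = 9 hours
  18 + (9) = 27 -> mod 24 = 3
Result: 03:51 in UTC+11

03:51


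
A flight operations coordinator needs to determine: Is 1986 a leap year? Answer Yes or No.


Year: 1986
Divisible by 4? 1986 / 4 = 496.5 -> No
Not divisible by 4, so NOT a leap year

No


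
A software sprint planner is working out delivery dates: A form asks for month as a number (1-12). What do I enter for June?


Calendar month order:
5. May
6. June <--
7. July
June is month number 6

6


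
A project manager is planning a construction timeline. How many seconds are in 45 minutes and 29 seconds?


Minutes: 45
Extra seconds: 29
Seconds per minute: 60
Minutes to seconds: 45 x 60 = 2700
Total: 2700 + 29 = 2729

2729


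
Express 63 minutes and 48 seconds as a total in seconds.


Minutes: 63
Seconds: 48
Convert minutes to seconds: 63 x 60 = 3780
Add remaining seconds: 3780 + 48 = 3828

3828


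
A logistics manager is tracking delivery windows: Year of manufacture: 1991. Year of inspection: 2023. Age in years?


Birth year: 1991
Current year: 2023
Age = current year - birth year
Age = 2023 - 1991 = 32

32


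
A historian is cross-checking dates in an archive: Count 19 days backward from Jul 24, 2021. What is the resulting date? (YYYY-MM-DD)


Start: 2021-07-24
Subtracting 19 days
Days already passed in July: 24
Result: 2021-07-05

2021-07-05


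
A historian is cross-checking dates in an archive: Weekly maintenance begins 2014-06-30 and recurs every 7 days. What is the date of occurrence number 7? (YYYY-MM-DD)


First occurrence: 2014-06-30 (occurrence 1)
Each occurrence is 7 days after the previous.
Occurrence 7 is 6 weeks after the first.
6 weeks = 42 days
2014-06-30 + 42 days = 2014-08-11

2014-08-11


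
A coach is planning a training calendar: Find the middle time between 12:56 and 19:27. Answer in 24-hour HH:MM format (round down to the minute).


Start time: 12:56 = 776 minutes from midnight
End time: 19:27 = 1167 minutes from midnight
Sum: 776 + 1167 = 1943
Midpoint: 1943 / 2 = 971 minutes
Convert: 971 / 60 = 16 hours, 11 minutes
Result: 16:11

16:11


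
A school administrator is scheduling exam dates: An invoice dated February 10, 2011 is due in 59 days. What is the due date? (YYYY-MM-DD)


Start: 2011-02-10
Adding 59 days
Days remaining in February: 18
After February: 41 days still to add
March 2011: 31 days, 10 remaining
April 2011 has 30 days, need 10
Result: 2011-04-10

2011-04-10


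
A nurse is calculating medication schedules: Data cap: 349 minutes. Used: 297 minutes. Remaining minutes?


Total budget: 349 minutes
Time used: 297 minutes
Remaining: 349 - 297 = 52 minutes
Percent used: 85.1%
Percent remaining: 14.9%

52


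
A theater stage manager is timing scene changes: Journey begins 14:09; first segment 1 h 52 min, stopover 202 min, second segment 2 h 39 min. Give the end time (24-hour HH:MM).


Depart: 14:09
Leg 1: +112 min -> 16:01
Layover: +202 min -> 19:23
Leg 2: +159 min -> 22:02
Total travel: 473 minutes = 7h 53m
Arrival: 22:02

22:02


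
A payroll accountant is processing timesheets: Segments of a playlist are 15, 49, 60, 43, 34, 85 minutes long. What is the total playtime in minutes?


Durations: 15, 49, 60, 43, 34, 85
Running sum: 15
+ 49 = 64
+ 60 = 124
+ 43 = 167
+ 34 = 201
+ 85 = 286
Total duration: 286 minutes
That is 4 hours and 46 minutes

286


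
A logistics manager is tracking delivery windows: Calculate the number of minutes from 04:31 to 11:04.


Start time: 04:31 = 271 minutes from midnight
End time: 11:04 = 664 minutes from midnight
Difference: 664 - 271 = 393 minutes
That is 6 hours and 33 minutes

393


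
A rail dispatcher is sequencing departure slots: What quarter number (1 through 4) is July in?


Month: July (month 7)
Q1: January-March (months 1-3)
Q2: April-June (months 4-6)
Q3: July-September (months 7-9)
Q4: October-December (months 10-12)
Month 7 falls in Q3

3


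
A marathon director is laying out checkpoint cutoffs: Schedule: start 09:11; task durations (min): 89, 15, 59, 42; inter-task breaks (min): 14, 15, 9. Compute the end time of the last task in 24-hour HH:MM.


Start: 09:11 = 551 min from midnight
  after task 1 (89 min): 10:40
  after break (14 min): 10:54
  after task 2 (15 min): 11:09
  after break (15 min): 11:24
  after task 3 (59 min): 12:23
  after break (9 min): 12:32
  after task 4 (42 min): 13:14
Total elapsed: 243 minutes
End time: 13:14

13:14


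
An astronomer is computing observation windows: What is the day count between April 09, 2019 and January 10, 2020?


Start date: 2019-04-09
End date: 2020-01-10
Apr 2019: +22 days
May 2019: +31 days
Jun 2019: +30 days
... (7 more months)
Total: 276 days

276


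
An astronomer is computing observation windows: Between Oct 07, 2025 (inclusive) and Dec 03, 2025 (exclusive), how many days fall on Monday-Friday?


Start: 2025-10-07 (Tuesday)
End (exclusive): 2025-12-03 (Wednesday)
Total calendar days: 57
Full weeks: 57 // 7 = 8 -> 40 weekdays
Remaining 1 days starting on Tuesday:
  Tue(w) -> 1 weekdays
Total business days: 40 + 1 = 41

41


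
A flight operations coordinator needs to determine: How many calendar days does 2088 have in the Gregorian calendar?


Year: 2088
Check leap year rules:
Divisible by 4? Yes
Divisible by 100? No
2088 is a leap year
Days: 366

366


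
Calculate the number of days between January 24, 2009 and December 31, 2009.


Start: January 24, 2009
End: December 31, 2009
Days left in January: 7
February: 28
March: 31
April: 30
May: 31
... plus remaining months
Sum of remaining months: 334
Total: 7 + 334 = 341

341


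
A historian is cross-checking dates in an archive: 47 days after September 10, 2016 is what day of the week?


Start: 2016-09-10 (Saturday)
Step 1 - find target date: add 47 days
  2016-09-10 + 47 days = 2016-10-27
Step 2 - day of week:
  47 mod 7 = 5
  Saturday + 5 days -> Thursday
Result: Thursday (2016-10-27)

Thursday


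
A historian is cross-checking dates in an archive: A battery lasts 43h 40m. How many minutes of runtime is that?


Hours: 43
Extra minutes: 40
Minutes per hour: 60
Hours to minutes: 43 x 60 = 2580
Total: 2580 + 40 = 2620

2620


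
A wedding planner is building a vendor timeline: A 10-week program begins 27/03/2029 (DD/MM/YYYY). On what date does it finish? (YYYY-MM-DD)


Start: 2029-03-27
Weeks to add: 10
Convert to days: 10 x 7 = 70 days
Add 70 days to 2029-03-27
Result: 2029-06-05

2029-06-05


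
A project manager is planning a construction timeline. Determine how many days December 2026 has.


Month: December
Year: 2026
December is a 31-day month
Total: 31 days

31


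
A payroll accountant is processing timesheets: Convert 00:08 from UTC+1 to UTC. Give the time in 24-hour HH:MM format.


Local time: 00:08 at UTC+1 (offset 1h)
Target zone: UTC (offset 0h)
Difference: 0 - (1) = -1 hours
Calculation: 0 + (-1) = -1
Wraparound: (-1) mod 24 = 23
Result: 23:08

23:08


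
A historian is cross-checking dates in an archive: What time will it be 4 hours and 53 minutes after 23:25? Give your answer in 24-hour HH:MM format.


Start time: 23:25
Adding: 4 hours 53 minutes
Minutes: 25 + 53 = 78
Minute overflow: 78 >= 60, so carry 1 hour, minutes = 18
Hours: 23 + 4 + 1 = 28
Hour wraparound: 28 mod 24 = 4
Result: 04:18

04:18


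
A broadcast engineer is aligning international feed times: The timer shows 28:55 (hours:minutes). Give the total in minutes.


Hours: 28
Minutes: 55
Convert hours to minutes: 28 x 60 = 1680
Add remaining minutes: 1680 + 55 = 1735

1735


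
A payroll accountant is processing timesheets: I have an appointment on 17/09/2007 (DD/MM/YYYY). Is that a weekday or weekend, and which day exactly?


Date: 2007-09-17
January 1, 2007 is a Monday
Day of year: 260
Offset from Jan 1: 259 days
259 mod 7 = 0
Result: Monday

Monday


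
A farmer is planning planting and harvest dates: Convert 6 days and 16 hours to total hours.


Days: 6
Extra hours: 16
Hours per day: 24
Days to hours: 6 x 24 = 144
Total: 144 + 16 = 160

160


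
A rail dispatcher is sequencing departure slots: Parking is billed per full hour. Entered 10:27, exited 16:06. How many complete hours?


Start: 10:27
End: 16:06
Hour difference: 16 - 10 = 6 hours
Minute difference: 6 - 27 = -21 minutes
Total minutes: 339
Complete hours: 339 / 60 = 5 (remainder 39)

5


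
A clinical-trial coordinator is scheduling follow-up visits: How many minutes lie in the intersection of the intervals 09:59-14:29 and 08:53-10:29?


Interval A: [599, 869] minutes from midnight
Interval B: [533, 629] minutes from midnight
Overlap start = max(599, 533) = 599
Overlap end = min(869, 629) = 629
Overlap = 629 - 599 = 30 minutes

30


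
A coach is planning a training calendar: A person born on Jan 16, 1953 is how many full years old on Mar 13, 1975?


Birth: 1953-01-16
Reference: 1975-03-13
Year difference: 1975 - 1953 = 22
Has birthday (01-16) occurred by 03-13? Yes
Age in full years: 22

22


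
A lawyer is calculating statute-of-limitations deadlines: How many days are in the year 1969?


Year: 1969
Check leap year rules:
Divisible by 4? No
1969 is not a leap year
Days: 365

365


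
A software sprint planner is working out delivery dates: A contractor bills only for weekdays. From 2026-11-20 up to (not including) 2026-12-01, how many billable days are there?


Start: 2026-11-20 (Friday)
End (exclusive): 2026-12-01 (Tuesday)
Total calendar days: 11
Full weeks: 11 // 7 = 1 -> 5 weekdays
Remaining 4 days starting on Friday:
  Fri(w), Sat(-), Sun(-), Mon(w) -> 2 weekdays
Total business days: 5 + 2 = 7

7


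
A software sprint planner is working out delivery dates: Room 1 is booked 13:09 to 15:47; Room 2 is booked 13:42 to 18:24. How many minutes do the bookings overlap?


Interval A: [789, 947] minutes from midnight
Interval B: [822, 1104] minutes from midnight
Overlap start = max(789, 822) = 822
Overlap end = min(947, 1104) = 947
Overlap = 947 - 822 = 125 minutes

125


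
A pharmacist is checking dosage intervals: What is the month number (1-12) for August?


Calendar month order:
7. July
8. August <--
9. September
August is month number 8

8


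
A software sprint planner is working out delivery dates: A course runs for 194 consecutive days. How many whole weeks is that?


Total days: 194
Days per week: 7
Division: 194 / 7 = 27 remainder 5
Complete weeks: 27
Remaining days: 5

27


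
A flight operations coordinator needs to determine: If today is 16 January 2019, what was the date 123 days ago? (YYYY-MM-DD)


Start: 2019-01-16
Subtracting 123 days
Days already passed in January: 16
After going back through January: 107 more days to subtract
December 2018: 31 days, 76 remaining
November 2018: 30 days, 46 remaining
October 2018: 31 days, 15 remaining
September 2018 has 30 days, need 15
Result: 2018-09-15

2018-09-15


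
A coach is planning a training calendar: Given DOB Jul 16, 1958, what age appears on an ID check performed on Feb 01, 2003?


Birth: 1958-07-16
Reference: 2003-02-01
Year difference: 2003 - 1958 = 45
Has birthday (07-16) occurred by 02-01? No
Birthday not yet reached this year -> subtract 1
Age in full years: 44

44


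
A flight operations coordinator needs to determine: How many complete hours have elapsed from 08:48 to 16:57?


Start: 08:48
End: 16:57
Hour difference: 16 - 8 = 8 hours
Minute difference: 57 - 48 = 9 minutes
Total minutes: 489
Complete hours: 489 / 60 = 8 (remainder 9)

8


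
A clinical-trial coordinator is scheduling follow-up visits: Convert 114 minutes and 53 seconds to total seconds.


Minutes: 114
Extra seconds: 53
Seconds per minute: 60
Minutes to seconds: 114 x 60 = 6840
Total: 6840 + 53 = 6893

6893


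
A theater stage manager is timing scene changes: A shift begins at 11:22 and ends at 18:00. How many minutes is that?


Start time: 11:22 = 682 minutes from midnight
End time: 18:00 = 1080 minutes from midnight
Difference: 1080 - 682 = 398 minutes
That is 6 hours and 38 minutes

398


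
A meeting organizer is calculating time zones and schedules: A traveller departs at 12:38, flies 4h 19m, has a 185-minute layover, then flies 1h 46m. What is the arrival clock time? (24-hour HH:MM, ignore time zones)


Depart: 12:38
Leg 1: +259 min -> 16:57
Layover: +185 min -> 20:02
Leg 2: +106 min -> 21:48
Total travel: 550 minutes = 9h 10m
Arrival: 21:48

21:48


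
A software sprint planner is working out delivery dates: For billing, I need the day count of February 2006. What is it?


Month: February
Year: 2006
2006 is not a leap year
February has 28 days
Total: 28 days

28


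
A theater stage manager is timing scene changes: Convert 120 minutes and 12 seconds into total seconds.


Minutes: 120
Seconds: 12
Convert minutes to seconds: 120 x 60 = 7200
Add remaining seconds: 7200 + 12 = 7212

7212


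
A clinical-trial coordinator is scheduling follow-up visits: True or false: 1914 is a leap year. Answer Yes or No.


Year: 1914
Divisible by 4? 1914 / 4 = 478.5 -> No
Not divisible by 4, so NOT a leap year

No


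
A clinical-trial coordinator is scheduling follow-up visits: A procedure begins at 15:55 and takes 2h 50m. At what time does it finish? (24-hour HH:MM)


Start time: 15:55
Adding: 2 hours 50 minutes
Minutes: 55 + 50 = 105
Minute overflow: 105 >= 60, so carry 1 hour, minutes = 45
Hours: 15 + 2 + 1 = 18
Result: 18:45

18:45


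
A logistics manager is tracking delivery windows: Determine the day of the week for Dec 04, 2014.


Date: 2014-12-04
January 1, 2014 is a Wednesday
Day of year: 338
Offset from Jan 1: 337 days
337 mod 7 = 1
Result: Thursday

Thursday


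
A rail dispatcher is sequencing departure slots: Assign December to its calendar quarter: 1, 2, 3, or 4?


Month: December (month 12)
Q1: January-March (months 1-3)
Q2: April-June (months 4-6)
Q3: July-September (months 7-9)
Q4: October-December (months 10-12)
Month 12 falls in Q4

4


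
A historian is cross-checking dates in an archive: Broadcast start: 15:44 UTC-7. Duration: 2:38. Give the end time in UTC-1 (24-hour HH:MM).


Start: 15:44 in UTC-7
Step 1 - add duration:
  minutes: 44 + 38 = 82 (carry 1h)
  hours: 15 + 2 + 1 = 18
  end in UTC-7: 18:22
Step 2 - convert UTC-7 -> UTC-1:
  offset difference: -1 - (-7) = 6 hours
  18 + (6) = 24 -> mod 24 = 0
Result: 00:22 in UTC-1

00:22


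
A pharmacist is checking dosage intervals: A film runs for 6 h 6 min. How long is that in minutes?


Hours: 6
Minutes: 6
Convert hours to minutes: 6 x 60 = 360
Add remaining minutes: 360 + 6 = 366

366


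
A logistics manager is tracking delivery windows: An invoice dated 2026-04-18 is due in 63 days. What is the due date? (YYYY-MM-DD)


Start: 2026-04-18
Adding 63 days
Days remaining in April: 12
After April: 51 days still to add
May 2026: 31 days, 20 remaining
June 2026 has 30 days, need 20
Result: 2026-06-20

2026-06-20


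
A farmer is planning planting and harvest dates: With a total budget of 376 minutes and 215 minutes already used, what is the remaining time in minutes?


Total budget: 376 minutes
Time used: 215 minutes
Remaining: 376 - 215 = 161 minutes
Percent used: 57.2%
Percent remaining: 42.8%

161


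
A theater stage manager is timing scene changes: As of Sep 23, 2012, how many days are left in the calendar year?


Start: September 23, 2012
End: December 31, 2012
Days left in September: 7
October: 31
November: 30
December: 31
Sum of remaining months: 92
Total: 7 + 92 = 99

99


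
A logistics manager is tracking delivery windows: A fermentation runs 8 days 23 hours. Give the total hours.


Days: 8
Extra hours: 23
Hours per day: 24
Days to hours: 8 x 24 = 192
Total: 192 + 23 = 215

215


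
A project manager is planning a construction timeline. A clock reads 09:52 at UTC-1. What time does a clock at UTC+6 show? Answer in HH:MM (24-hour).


Local time: 09:52 at UTC-1 (offset -1h)
Target zone: UTC+6 (offset 6h)
Difference: 6 - (-1) = 7 hours
Calculation: 9 + (7) = 16
Result: 16:52

16:52


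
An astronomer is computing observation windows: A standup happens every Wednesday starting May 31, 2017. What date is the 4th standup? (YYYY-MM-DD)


First occurrence: 2017-05-31 (occurrence 1)
Each occurrence is 7 days after the previous.
Occurrence 4 is 3 weeks after the first.
3 weeks = 21 days
2017-05-31 + 21 days = 2017-06-21

2017-06-21


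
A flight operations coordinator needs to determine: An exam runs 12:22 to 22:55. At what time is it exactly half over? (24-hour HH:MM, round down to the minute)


Start time: 12:22 = 742 minutes from midnight
End time: 22:55 = 1375 minutes from midnight
Sum: 742 + 1375 = 2117
Midpoint: 2117 / 2 = 1058 minutes
Convert: 1058 / 60 = 17 hours, 38 minutes
Result: 17:38

17:38


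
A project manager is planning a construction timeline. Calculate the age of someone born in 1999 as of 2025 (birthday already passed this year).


Birth year: 1999
Current year: 2025
Age = current year - birth year
Age = 2025 - 1999 = 26

26


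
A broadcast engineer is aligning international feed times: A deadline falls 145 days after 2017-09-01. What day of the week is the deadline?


Start: 2017-09-01 (Friday)
Step 1 - find target date: add 145 days
  2017-09-01 + 145 days = 2018-01-24
Step 2 - day of week:
  145 mod 7 = 5
  Friday + 5 days -> Wednesday
Result: Wednesday (2018-01-24)

Wednesday


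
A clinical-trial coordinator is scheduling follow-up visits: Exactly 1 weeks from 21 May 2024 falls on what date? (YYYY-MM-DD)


Start: 2024-05-21
Weeks to add: 1
Convert to days: 1 x 7 = 7 days
Add 7 days to 2024-05-21
Result: 2024-05-28

2024-05-28


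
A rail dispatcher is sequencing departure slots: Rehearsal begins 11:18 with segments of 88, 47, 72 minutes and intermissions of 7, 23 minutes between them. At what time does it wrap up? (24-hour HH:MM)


Start: 11:18 = 678 min from midnight
  after task 1 (88 min): 12:46
  after break (7 min): 12:53
  after task 2 (47 min): 13:40
  after break (23 min): 14:03
  after task 3 (72 min): 15:15
Total elapsed: 237 minutes
End time: 15:15

15:15


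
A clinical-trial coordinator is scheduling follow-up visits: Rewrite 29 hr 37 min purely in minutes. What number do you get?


Hours: 29
Extra minutes: 37
Minutes per hour: 60
Hours to minutes: 29 x 60 = 1740
Total: 1740 + 37 = 1777

1777


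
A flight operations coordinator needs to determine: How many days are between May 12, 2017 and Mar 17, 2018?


Start date: 2017-05-12
End date: 2018-03-17
May 2017: +20 days
Jun 2017: +30 days
Jul 2017: +31 days
... (8 more months)
Total: 309 days

309


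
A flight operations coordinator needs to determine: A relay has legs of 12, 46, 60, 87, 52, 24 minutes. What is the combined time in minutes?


Durations: 12, 46, 60, 87, 52, 24
Running sum: 12
+ 46 = 58
+ 60 = 118
+ 87 = 205
+ 52 = 257
+ 24 = 281
Total duration: 281 minutes
That is 4 hours and 41 minutes

281


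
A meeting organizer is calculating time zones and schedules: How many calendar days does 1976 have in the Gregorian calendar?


Year: 1976
Check leap year rules:
Divisible by 4? Yes
Divisible by 100? No
1976 is a leap year
Days: 366

366


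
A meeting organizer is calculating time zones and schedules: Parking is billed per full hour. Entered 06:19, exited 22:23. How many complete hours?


Start: 06:19
End: 22:23
Hour difference: 22 - 6 = 16 hours
Minute difference: 23 - 19 = 4 minutes
Total minutes: 964
Complete hours: 964 / 60 = 16 (remainder 4)

16


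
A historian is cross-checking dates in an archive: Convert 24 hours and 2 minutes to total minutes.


Hours: 24
Extra minutes: 2
Minutes per hour: 60
Hours to minutes: 24 x 60 = 1440
Total: 1440 + 2 = 1442

1442


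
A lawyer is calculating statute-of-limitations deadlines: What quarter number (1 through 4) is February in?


Month: February (month 2)
Q1: January-March (months 1-3)
Q2: April-June (months 4-6)
Q3: July-September (months 7-9)
Q4: October-December (months 10-12)
Month 2 falls in Q1

1


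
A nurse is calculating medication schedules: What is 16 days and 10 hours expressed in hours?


Days: 16
Extra hours: 10
Hours per day: 24
Days to hours: 16 x 24 = 384
Total: 384 + 10 = 394

394


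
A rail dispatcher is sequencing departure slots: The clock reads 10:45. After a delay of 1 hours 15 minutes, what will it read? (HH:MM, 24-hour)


Start time: 10:45
Adding: 1 hours 15 minutes
Minutes: 45 + 15 = 60
Minute overflow: 60 >= 60, so carry 1 hour, minutes = 0
Hours: 10 + 1 + 1 = 12
Result: 12:00

12:00


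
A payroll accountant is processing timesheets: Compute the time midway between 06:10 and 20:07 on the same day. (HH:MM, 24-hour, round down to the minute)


Start time: 06:10 = 370 minutes from midnight
End time: 20:07 = 1207 minutes from midnight
Sum: 370 + 1207 = 1577
Midpoint: 1577 / 2 = 788 minutes
Convert: 788 / 60 = 13 hours, 8 minutes
Result: 13:08

13:08


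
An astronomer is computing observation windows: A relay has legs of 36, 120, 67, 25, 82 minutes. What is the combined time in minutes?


Durations: 36, 120, 67, 25, 82
Running sum: 36
+ 120 = 156
+ 67 = 223
+ 25 = 248
+ 82 = 330
Total duration: 330 minutes
That is 5 hours and 30 minutes

330


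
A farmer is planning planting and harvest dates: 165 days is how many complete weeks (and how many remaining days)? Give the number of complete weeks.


Total days: 165
Days per week: 7
Division: 165 / 7 = 23 remainder 4
Complete weeks: 23
Remaining days: 4

23


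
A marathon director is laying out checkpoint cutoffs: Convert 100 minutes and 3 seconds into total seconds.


Minutes: 100
Seconds: 3
Convert minutes to seconds: 100 x 60 = 6000
Add remaining seconds: 6000 + 3 = 6003

6003


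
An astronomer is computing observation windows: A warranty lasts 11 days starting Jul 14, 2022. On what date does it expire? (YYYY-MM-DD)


Start: 2022-07-14
Adding 11 days
Days remaining in July: 17
Result: 2022-07-25

2022-07-25


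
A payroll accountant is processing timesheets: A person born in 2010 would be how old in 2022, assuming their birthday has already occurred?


Birth year: 2010
Current year: 2022
Age = current year - birth year
Age = 2022 - 2010 = 12

12


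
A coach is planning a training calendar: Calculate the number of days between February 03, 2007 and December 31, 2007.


Start: February 03, 2007
End: December 31, 2007
Days left in February: 25
March: 31
April: 30
May: 31
June: 30
... plus remaining months
Sum of remaining months: 306
Total: 25 + 306 = 331

331


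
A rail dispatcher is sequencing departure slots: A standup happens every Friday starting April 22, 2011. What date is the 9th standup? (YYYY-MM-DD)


First occurrence: 2011-04-22 (occurrence 1)
Each occurrence is 7 days after the previous.
Occurrence 9 is 8 weeks after the first.
8 weeks = 56 days
2011-04-22 + 56 days = 2011-06-17

2011-06-17


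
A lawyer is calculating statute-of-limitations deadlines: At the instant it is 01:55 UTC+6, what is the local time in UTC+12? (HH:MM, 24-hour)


Local time: 01:55 at UTC+6 (offset 6h)
Target zone: UTC+12 (offset 12h)
Difference: 12 - (6) = 6 hours
Calculation: 1 + (6) = 7
Result: 07:55

07:55


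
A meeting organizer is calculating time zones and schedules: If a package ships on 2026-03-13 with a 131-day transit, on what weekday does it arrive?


Start: 2026-03-13 (Friday)
Step 1 - find target date: add 131 days
  2026-03-13 + 131 days = 2026-07-22
Step 2 - day of week:
  131 mod 7 = 5
  Friday + 5 days -> Wednesday
Result: Wednesday (2026-07-22)

Wednesday


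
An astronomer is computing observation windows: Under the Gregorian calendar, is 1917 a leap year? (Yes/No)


Year: 1917
Divisible by 4? 1917 / 4 = 479.25 -> No
Not divisible by 4, so NOT a leap year

No


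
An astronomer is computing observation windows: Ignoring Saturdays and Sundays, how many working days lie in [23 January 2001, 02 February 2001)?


Start: 2001-01-23 (Tuesday)
End (exclusive): 2001-02-02 (Friday)
Total calendar days: 10
Full weeks: 10 // 7 = 1 -> 5 weekdays
Remaining 3 days starting on Tuesday:
  Tue(w), Wed(w), Thu(w) -> 3 weekdays
Total business days: 5 + 3 = 8

8


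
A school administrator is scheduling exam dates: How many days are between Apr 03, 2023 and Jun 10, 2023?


Start date: 2023-04-03
End date: 2023-06-10
Apr 2023: +28 days
May 2023: +31 days
Jun 2023: +9 days
Total: 68 days

68


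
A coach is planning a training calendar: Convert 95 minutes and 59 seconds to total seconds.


Minutes: 95
Extra seconds: 59
Seconds per minute: 60
Minutes to seconds: 95 x 60 = 5700
Total: 5700 + 59 = 5759

5759


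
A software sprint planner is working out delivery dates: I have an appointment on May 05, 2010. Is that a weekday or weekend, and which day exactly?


Date: 2010-05-05
January 1, 2010 is a Friday
Day of year: 125
Offset from Jan 1: 124 days
124 mod 7 = 5
Result: Wednesday

Wednesday


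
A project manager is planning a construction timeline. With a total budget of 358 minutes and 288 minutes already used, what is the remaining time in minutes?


Total budget: 358 minutes
Time used: 288 minutes
Remaining: 358 - 288 = 70 minutes
Percent used: 80.4%
Percent remaining: 19.6%

70


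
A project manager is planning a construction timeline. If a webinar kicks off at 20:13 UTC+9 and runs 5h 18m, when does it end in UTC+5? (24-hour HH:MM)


Start: 20:13 in UTC+9
Step 1 - add duration:
  minutes: 13 + 18 = 31
  hours: 20 + 5 + 0 = 25
  end in UTC+9: 01:31
Step 2 - convert UTC+9 -> UTC+5:
  offset difference: 5 - (9) = -4 hours
  1 + (-4) = -3 -> mod 24 = 21
Result: 21:31 in UTC+5

21:31


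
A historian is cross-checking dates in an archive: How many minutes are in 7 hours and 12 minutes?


Hours: 7
Minutes: 12
Convert hours to minutes: 7 x 60 = 420
Add remaining minutes: 420 + 12 = 432

432


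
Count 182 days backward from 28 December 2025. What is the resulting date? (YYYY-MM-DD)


Start: 2025-12-28
Subtracting 182 days
Days already passed in December: 28
After going back through December: 154 more days to subtract
November 2025: 30 days, 124 remaining
October 2025: 31 days, 93 remaining
September 2025: 30 days, 63 remaining
August 2025: 31 days, 32 remaining
Result: 2025-06-29

2025-06-29


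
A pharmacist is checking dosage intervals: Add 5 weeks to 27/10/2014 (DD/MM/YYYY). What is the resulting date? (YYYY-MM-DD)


Start: 2014-10-27
Weeks to add: 5
Convert to days: 5 x 7 = 35 days
Add 35 days to 2014-10-27
Result: 2014-12-01

2014-12-01


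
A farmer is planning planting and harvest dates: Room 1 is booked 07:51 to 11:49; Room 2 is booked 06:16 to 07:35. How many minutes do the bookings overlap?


Interval A: [471, 709] minutes from midnight
Interval B: [376, 455] minutes from midnight
Overlap start = max(471, 376) = 471
Overlap end = min(709, 455) = 455
End <= start, so the intervals do not overlap: 0 minutes

0


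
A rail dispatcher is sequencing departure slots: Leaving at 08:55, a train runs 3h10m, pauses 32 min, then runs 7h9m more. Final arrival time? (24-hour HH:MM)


Depart: 08:55
Leg 1: +190 min -> 12:05
Layover: +32 min -> 12:37
Leg 2: +429 min -> 19:46
Total travel: 651 minutes = 10h 51m
Arrival: 19:46

19:46


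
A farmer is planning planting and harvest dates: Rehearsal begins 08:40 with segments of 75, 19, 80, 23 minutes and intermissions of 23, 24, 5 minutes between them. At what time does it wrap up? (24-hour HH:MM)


Start: 08:40 = 520 min from midnight
  after task 1 (75 min): 09:55
  after break (23 min): 10:18
  after task 2 (19 min): 10:37
  after break (24 min): 11:01
  after task 3 (80 min): 12:21
  after break (5 min): 12:26
  after task 4 (23 min): 12:49
Total elapsed: 249 minutes
End time: 12:49

12:49


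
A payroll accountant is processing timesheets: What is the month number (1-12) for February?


Calendar month order:
1. January
2. February <--
3. March
February is month number 2

2


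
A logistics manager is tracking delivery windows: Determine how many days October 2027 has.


Month: October
Year: 2027
October is a 31-day month
Total: 31 days

31


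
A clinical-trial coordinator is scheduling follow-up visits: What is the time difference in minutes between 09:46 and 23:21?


Start time: 09:46 = 586 minutes from midnight
End time: 23:21 = 1401 minutes from midnight
Difference: 1401 - 586 = 815 minutes
That is 13 hours and 35 minutes

815


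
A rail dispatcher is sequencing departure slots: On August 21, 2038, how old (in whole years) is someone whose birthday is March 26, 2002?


Birth: 2002-03-26
Reference: 2038-08-21
Year difference: 2038 - 2002 = 36
Has birthday (03-26) occurred by 08-21? Yes
Age in full years: 36

36


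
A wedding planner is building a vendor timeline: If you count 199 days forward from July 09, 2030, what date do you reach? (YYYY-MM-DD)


Start: 2030-07-09
Adding 199 days
Days remaining in July: 22
After July: 177 days still to add
August 2030: 31 days, 146 remaining
September 2030: 30 days, 116 remaining
October 2030: 31 days, 85 remaining
November 2030: 30 days, 55 remaining
Result: 2031-01-24

2031-01-24


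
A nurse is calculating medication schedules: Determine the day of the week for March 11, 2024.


Date: 2024-03-11
January 1, 2024 is a Monday
Day of year: 71
Offset from Jan 1: 70 days
70 mod 7 = 0
Result: Monday

Monday


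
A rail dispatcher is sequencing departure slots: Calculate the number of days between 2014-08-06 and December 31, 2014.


Start: August 06, 2014
End: December 31, 2014
Days left in August: 25
September: 30
October: 31
November: 30
December: 31
Sum of remaining months: 122
Total: 25 + 122 = 147

147


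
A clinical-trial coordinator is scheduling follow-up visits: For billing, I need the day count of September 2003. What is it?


Month: September
Year: 2003
September is a 30-day month
Total: 30 days

30


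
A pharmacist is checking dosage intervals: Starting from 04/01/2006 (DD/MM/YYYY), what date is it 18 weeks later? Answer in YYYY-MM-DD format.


Start: 2006-01-04
Weeks to add: 18
Convert to days: 18 x 7 = 126 days
Add 126 days to 2006-01-04
Result: 2006-05-10

2006-05-10


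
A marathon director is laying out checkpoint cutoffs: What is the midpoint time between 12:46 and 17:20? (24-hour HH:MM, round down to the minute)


Start time: 12:46 = 766 minutes from midnight
End time: 17:20 = 1040 minutes from midnight
Sum: 766 + 1040 = 1806
Midpoint: 1806 / 2 = 903 minutes
Convert: 903 / 60 = 15 hours, 3 minutes
Result: 15:03

15:03


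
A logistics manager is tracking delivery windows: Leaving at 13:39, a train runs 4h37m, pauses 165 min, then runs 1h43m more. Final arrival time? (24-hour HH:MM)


Depart: 13:39
Leg 1: +277 min -> 18:16
Layover: +165 min -> 21:01
Leg 2: +103 min -> 22:44
Total travel: 545 minutes = 9h 5m
Arrival: 22:44

22:44


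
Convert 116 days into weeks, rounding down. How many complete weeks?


Total days: 116
Days per week: 7
Division: 116 / 7 = 16 remainder 4
Complete weeks: 16
Remaining days: 4

16


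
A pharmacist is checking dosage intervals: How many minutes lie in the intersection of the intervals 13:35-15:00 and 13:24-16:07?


Interval A: [815, 900] minutes from midnight
Interval B: [804, 967] minutes from midnight
Overlap start = max(815, 804) = 815
Overlap end = min(900, 967) = 900
Overlap = 900 - 815 = 85 minutes

85


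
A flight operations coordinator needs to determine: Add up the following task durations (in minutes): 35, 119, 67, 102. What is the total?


Durations: 35, 119, 67, 102
Running sum: 35
+ 119 = 154
+ 67 = 221
+ 102 = 323
Total duration: 323 minutes
That is 5 hours and 23 minutes

323


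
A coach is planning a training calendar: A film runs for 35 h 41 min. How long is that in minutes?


Hours: 35
Minutes: 41
Convert hours to minutes: 35 x 60 = 2100
Add remaining minutes: 2100 + 41 = 2141

2141


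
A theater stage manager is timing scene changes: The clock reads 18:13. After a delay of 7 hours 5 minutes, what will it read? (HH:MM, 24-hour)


Start time: 18:13
Adding: 7 hours 5 minutes
Minutes: 13 + 5 = 18
Hours: 18 + 7 + 0 = 25
Hour wraparound: 25 mod 24 = 1
Result: 01:18

01:18


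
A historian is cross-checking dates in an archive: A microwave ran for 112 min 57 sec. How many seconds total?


Minutes: 112
Extra seconds: 57
Seconds per minute: 60
Minutes to seconds: 112 x 60 = 6720
Total: 6720 + 57 = 6777

6777


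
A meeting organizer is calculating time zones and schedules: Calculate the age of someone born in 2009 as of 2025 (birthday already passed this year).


Birth year: 2009
Current year: 2025
Age = current year - birth year
Age = 2025 - 2009 = 16

16


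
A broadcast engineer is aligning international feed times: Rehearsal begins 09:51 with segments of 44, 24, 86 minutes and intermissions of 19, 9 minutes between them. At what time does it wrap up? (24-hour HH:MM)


Start: 09:51 = 591 min from midnight
  after task 1 (44 min): 10:35
  after break (19 min): 10:54
  after task 2 (24 min): 11:18
  after break (9 min): 11:27
  after task 3 (86 min): 12:53
Total elapsed: 182 minutes
End time: 12:53

12:53


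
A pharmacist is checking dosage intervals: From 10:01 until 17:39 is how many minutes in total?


Start time: 10:01 = 601 minutes from midnight
End time: 17:39 = 1059 minutes from midnight
Difference: 1059 - 601 = 458 minutes
That is 7 hours and 38 minutes

458


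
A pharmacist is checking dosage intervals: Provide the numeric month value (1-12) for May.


Calendar month order:
4. April
5. May <--
6. June
May is month number 5

5


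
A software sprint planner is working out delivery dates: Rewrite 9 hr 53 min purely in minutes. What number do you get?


Hours: 9
Extra minutes: 53
Minutes per hour: 60
Hours to minutes: 9 x 60 = 540
Total: 540 + 53 = 593

593


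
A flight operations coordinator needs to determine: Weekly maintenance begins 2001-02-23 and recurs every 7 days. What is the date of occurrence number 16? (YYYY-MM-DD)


First occurrence: 2001-02-23 (occurrence 1)
Each occurrence is 7 days after the previous.
Occurrence 16 is 15 weeks after the first.
15 weeks = 105 days
2001-02-23 + 105 days = 2001-06-08

2001-06-08


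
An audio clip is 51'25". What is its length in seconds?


Minutes: 51
Seconds: 25
Convert minutes to seconds: 51 x 60 = 3060
Add remaining seconds: 3060 + 25 = 3085

3085


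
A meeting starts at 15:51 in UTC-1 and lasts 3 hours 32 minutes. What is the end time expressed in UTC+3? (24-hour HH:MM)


Start: 15:51 in UTC-1
Step 1 - add duration:
  minutes: 51 + 32 = 83 (carry 1h)
  hours: 15 + 3 + 1 = 19
  end in UTC-1: 19:23
Step 2 - convert UTC-1 -> UTC+3:
  offset difference: 3 - (-1) = 4 hours
  19 + (4) = 23 -> mod 24 = 23
Result: 23:23 in UTC+3

23:23


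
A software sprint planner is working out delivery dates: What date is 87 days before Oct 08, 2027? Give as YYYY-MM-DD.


Start: 2027-10-08
Subtracting 87 days
Days already passed in October: 8
After going back through October: 79 more days to subtract
September 2027: 30 days, 49 remaining
August 2027: 31 days, 18 remaining
July 2027 has 31 days, need 18
Result: 2027-07-13

2027-07-13


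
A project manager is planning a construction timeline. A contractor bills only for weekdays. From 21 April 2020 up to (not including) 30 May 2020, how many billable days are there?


Start: 2020-04-21 (Tuesday)
End (exclusive): 2020-05-30 (Saturday)
Total calendar days: 39
Full weeks: 39 // 7 = 5 -> 25 weekdays
Remaining 4 days starting on Tuesday:
  Tue(w), Wed(w), Thu(w), Fri(w) -> 4 weekdays
Total business days: 25 + 4 = 29

29


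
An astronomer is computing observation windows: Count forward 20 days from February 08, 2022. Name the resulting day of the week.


Start: 2022-02-08 (Tuesday)
Step 1 - find target date: add 20 days
  2022-02-08 + 20 days = 2022-02-28
Step 2 - day of week:
  20 mod 7 = 6
  Tuesday + 6 days -> Monday
Result: Monday (2022-02-28)

Monday


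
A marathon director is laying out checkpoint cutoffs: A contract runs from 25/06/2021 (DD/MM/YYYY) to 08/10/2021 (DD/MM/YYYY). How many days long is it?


Start date: 2021-06-25
End date: 2021-10-08
Jun 2021: +6 days
Jul 2021: +31 days
Aug 2021: +31 days
Sep 2021: +30 days
Oct 2021: +7 days
Total: 105 days

105


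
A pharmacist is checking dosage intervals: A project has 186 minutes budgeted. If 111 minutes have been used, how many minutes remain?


Total budget: 186 minutes
Time used: 111 minutes
Remaining: 186 - 111 = 75 minutes
Percent used: 59.7%
Percent remaining: 40.3%

75


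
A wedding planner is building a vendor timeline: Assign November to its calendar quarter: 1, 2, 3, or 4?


Month: November (month 11)
Q1: January-March (months 1-3)
Q2: April-June (months 4-6)
Q3: July-September (months 7-9)
Q4: October-December (months 10-12)
Month 11 falls in Q4

4


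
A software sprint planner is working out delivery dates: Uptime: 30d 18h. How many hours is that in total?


Days: 30
Extra hours: 18
Hours per day: 24
Days to hours: 30 x 24 = 720
Total: 720 + 18 = 738

738


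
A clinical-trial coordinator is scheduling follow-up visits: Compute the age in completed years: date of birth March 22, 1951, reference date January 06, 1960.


Birth: 1951-03-22
Reference: 1960-01-06
Year difference: 1960 - 1951 = 9
Has birthday (03-22) occurred by 01-06? No
Birthday not yet reached this year -> subtract 1
Age in full years: 8

8


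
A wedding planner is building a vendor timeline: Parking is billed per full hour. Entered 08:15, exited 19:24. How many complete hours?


Start: 08:15
End: 19:24
Hour difference: 19 - 8 = 11 hours
Minute difference: 24 - 15 = 9 minutes
Total minutes: 669
Complete hours: 669 / 60 = 11 (remainder 9)

11


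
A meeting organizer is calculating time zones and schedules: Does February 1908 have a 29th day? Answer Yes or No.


Year: 1908
Divisible by 4? 1908 / 4 = 477.0 -> Yes
Divisible by 100? 1908 / 100 = 19.08 -> No
Divisible by 4 but not 100, so it IS a leap year

Yes


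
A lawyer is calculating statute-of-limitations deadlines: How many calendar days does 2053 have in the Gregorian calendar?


Year: 2053
Check leap year rules:
Divisible by 4? No
2053 is not a leap year
Days: 365

365


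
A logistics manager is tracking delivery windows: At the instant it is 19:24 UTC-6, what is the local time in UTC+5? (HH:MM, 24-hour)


Local time: 19:24 at UTC-6 (offset -6h)
Target zone: UTC+5 (offset 5h)
Difference: 5 - (-6) = 11 hours
Calculation: 19 + (11) = 30
Wraparound: (30) mod 24 = 6
Result: 06:24

06:24


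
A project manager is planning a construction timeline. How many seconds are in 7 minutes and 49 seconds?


Minutes: 7
Seconds: 49
Convert minutes to seconds: 7 x 60 = 420
Add remaining seconds: 420 + 49 = 469

469


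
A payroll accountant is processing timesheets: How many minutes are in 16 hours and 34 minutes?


Hours: 16
Minutes: 34
Convert hours to minutes: 16 x 60 = 960
Add remaining minutes: 960 + 34 = 994

994


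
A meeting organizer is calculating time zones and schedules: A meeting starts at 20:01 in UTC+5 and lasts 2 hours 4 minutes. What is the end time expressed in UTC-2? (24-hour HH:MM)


Start: 20:01 in UTC+5
Step 1 - add duration:
  minutes: 1 + 4 = 5
  hours: 20 + 2 + 0 = 22
  end in UTC+5: 22:05
Step 2 - convert UTC+5 -> UTC-2:
  offset difference: -2 - (5) = -7 hours
  22 + (-7) = 15 -> mod 24 = 15
Result: 15:05 in UTC-2

15:05
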